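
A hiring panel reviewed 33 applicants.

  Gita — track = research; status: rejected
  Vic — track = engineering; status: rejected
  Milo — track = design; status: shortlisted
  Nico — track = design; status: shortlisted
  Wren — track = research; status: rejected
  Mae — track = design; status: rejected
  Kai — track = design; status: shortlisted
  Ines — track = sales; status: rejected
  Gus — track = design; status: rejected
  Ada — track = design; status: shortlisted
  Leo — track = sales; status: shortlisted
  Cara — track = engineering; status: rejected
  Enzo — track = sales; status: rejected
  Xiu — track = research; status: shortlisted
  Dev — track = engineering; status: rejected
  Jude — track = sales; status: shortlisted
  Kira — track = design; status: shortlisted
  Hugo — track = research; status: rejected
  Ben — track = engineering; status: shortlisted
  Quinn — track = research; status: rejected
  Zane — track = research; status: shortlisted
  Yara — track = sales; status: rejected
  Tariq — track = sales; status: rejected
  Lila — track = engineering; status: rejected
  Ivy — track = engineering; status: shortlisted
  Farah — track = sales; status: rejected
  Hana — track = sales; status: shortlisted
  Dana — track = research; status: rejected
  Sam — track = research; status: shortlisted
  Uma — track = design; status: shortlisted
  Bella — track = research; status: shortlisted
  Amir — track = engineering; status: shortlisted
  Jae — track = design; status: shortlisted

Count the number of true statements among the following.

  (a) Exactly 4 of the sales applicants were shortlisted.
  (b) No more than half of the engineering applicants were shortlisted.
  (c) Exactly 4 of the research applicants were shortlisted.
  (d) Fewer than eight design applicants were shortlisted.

3

(a) sales: |A| = 8, |A ∩ B| = 3; needs |A ∩ B| = 4 — false.
(b) engineering: |A| = 7, |A ∩ B| = 3; needs |A ∩ B| ≤ |A ∖ B| — true.
(c) research: |A| = 9, |A ∩ B| = 4; needs |A ∩ B| = 4 — true.
(d) design: |A| = 9, |A ∩ B| = 7; needs |A ∩ B| < 8 — true.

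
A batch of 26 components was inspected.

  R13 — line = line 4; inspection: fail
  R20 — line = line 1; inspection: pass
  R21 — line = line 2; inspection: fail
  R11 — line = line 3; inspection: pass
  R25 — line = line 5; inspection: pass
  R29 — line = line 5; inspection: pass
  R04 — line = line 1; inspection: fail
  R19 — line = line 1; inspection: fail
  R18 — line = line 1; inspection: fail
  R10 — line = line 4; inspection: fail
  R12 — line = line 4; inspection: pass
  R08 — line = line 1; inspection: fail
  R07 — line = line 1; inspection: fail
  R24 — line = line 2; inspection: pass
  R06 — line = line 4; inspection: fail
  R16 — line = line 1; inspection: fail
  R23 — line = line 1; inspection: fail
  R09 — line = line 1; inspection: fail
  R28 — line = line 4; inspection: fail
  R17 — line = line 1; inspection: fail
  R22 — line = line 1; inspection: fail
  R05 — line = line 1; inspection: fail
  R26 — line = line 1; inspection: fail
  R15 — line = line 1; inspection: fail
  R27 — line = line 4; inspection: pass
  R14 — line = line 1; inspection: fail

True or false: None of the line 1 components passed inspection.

False

The determiner here denotes the relation: A ∩ B = ∅ (|A ∩ B| = 0).
|A| = 15, |A ∩ B| = 1, |A ∖ B| = 14.
So the statement is false.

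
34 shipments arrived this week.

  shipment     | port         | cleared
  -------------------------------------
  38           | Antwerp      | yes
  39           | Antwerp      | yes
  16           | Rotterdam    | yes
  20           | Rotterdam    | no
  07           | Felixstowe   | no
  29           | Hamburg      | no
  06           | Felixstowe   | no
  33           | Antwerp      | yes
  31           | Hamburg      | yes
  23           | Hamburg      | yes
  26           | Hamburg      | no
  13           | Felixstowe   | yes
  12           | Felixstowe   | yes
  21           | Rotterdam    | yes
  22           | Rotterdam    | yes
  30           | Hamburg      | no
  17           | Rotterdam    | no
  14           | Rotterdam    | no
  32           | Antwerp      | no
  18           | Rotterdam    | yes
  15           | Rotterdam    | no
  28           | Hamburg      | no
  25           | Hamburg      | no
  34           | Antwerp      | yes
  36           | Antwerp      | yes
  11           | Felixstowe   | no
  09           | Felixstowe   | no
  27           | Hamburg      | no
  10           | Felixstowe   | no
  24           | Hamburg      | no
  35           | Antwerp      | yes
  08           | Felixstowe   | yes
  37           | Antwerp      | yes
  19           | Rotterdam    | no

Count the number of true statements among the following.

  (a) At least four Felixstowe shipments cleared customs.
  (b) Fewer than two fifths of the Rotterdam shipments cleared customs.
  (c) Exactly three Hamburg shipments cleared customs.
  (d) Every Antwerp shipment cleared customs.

0

(a) Felixstowe: |A| = 8, |A ∩ B| = 3; needs |A ∩ B| ≥ 4 — false.
(b) Rotterdam: |A| = 9, |A ∩ B| = 4; needs |A ∩ B| / |A| < 2/5 — false.
(c) Hamburg: |A| = 9, |A ∩ B| = 2; needs |A ∩ B| = 3 — false.
(d) Antwerp: |A| = 8, |A ∩ B| = 7; needs A ⊆ B, i.e. every element of A is in B (|A ∖ B| = 0) — false.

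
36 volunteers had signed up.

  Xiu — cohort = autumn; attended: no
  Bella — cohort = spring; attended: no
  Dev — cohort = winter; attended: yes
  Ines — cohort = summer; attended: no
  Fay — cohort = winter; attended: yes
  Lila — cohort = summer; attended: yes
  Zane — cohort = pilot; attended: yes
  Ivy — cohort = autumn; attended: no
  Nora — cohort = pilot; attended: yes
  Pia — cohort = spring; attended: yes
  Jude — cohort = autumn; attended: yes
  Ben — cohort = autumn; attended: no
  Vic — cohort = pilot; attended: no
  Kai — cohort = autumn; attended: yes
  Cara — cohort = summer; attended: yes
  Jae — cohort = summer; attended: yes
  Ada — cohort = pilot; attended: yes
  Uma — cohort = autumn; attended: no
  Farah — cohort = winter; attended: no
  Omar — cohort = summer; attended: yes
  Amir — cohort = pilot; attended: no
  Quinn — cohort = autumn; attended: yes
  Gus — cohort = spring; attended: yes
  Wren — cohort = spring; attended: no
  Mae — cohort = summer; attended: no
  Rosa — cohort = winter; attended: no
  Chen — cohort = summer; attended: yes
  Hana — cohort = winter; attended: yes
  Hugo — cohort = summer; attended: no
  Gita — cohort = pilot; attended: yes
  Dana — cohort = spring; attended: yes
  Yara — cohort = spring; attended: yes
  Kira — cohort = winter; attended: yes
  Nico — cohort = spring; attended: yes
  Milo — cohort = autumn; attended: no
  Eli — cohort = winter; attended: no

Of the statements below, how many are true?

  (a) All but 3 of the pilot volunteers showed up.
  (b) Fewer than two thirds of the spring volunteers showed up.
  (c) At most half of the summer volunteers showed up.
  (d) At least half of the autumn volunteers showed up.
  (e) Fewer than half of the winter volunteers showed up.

(a) pilot: |A| = 6, |A ∩ B| = 4; needs |A ∖ B| = 3 — false.
(b) spring: |A| = 7, |A ∩ B| = 5; needs |A ∩ B| / |A| < 2/3 — false.
(c) summer: |A| = 8, |A ∩ B| = 5; needs |A ∩ B| ≤ |A ∖ B| — false.
(d) autumn: |A| = 8, |A ∩ B| = 3; needs |A ∩ B| ≥ |A ∖ B| — false.
(e) winter: |A| = 7, |A ∩ B| = 4; needs |A ∩ B| < |A ∖ B| — false.

0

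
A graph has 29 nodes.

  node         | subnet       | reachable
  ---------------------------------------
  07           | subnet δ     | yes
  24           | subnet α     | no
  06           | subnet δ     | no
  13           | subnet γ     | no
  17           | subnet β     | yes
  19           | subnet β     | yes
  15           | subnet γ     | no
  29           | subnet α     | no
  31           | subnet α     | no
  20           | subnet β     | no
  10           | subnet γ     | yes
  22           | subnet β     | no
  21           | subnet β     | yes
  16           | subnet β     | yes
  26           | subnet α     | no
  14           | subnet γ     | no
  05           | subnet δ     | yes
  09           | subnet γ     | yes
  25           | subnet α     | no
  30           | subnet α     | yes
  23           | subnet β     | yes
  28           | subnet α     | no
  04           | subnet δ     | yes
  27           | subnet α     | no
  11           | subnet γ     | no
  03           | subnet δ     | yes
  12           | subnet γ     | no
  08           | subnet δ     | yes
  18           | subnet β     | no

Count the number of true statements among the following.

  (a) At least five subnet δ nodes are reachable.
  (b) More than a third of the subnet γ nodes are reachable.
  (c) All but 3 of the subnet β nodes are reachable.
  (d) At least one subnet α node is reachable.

(a) subnet δ: |A| = 6, |A ∩ B| = 5; needs |A ∩ B| ≥ 5 — true.
(b) subnet γ: |A| = 7, |A ∩ B| = 2; needs |A ∩ B| / |A| > 1/3 — false.
(c) subnet β: |A| = 8, |A ∩ B| = 5; needs |A ∖ B| = 3 — true.
(d) subnet α: |A| = 8, |A ∩ B| = 1; needs A ∩ B ≠ ∅ (|A ∩ B| ≥ 1) — true.

3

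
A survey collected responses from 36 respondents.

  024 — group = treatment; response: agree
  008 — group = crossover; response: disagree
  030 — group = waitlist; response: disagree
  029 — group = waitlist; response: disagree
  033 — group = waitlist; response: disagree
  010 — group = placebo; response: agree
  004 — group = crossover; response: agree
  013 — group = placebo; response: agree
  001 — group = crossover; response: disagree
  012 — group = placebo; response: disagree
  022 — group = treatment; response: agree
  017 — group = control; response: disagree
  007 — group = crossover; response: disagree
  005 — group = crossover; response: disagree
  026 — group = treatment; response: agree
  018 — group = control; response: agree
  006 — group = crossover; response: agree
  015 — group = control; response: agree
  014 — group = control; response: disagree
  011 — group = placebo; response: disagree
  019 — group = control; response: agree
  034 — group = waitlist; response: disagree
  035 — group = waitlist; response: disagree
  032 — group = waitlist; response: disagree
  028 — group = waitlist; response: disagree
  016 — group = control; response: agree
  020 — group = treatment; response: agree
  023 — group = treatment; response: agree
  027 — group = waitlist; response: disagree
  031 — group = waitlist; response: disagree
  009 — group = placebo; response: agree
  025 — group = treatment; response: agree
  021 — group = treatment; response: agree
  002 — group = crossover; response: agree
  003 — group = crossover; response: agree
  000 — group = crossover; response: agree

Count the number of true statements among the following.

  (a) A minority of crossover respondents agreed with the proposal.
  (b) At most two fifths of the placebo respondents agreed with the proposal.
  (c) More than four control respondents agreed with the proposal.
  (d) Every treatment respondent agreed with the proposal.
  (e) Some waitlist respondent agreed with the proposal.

1

(a) crossover: |A| = 9, |A ∩ B| = 5; needs |A ∩ B| < |A ∖ B| — false.
(b) placebo: |A| = 5, |A ∩ B| = 3; needs |A ∩ B| / |A| ≤ 2/5 — false.
(c) control: |A| = 6, |A ∩ B| = 4; needs |A ∩ B| > 4 — false.
(d) treatment: |A| = 7, |A ∩ B| = 7; needs A ⊆ B, i.e. every element of A is in B (|A ∖ B| = 0) — true.
(e) waitlist: |A| = 9, |A ∩ B| = 0; needs A ∩ B ≠ ∅ (|A ∩ B| ≥ 1) — false.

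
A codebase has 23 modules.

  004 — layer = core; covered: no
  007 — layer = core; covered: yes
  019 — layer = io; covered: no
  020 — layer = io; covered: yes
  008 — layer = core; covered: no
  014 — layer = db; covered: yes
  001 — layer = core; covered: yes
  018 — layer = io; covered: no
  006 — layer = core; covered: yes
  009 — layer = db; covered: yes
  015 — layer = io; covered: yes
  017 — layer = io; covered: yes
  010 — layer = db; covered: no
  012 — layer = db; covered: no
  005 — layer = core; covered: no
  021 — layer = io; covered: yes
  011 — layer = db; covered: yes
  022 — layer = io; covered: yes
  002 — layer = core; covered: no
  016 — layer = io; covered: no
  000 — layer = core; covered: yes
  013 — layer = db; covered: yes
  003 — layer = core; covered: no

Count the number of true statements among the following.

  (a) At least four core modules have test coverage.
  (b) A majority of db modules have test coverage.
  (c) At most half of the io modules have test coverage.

(a) core: |A| = 9, |A ∩ B| = 4; needs |A ∩ B| ≥ 4 — true.
(b) db: |A| = 6, |A ∩ B| = 4; needs |A ∩ B| > |A ∖ B| — true.
(c) io: |A| = 8, |A ∩ B| = 5; needs |A ∩ B| ≤ |A ∖ B| — false.

2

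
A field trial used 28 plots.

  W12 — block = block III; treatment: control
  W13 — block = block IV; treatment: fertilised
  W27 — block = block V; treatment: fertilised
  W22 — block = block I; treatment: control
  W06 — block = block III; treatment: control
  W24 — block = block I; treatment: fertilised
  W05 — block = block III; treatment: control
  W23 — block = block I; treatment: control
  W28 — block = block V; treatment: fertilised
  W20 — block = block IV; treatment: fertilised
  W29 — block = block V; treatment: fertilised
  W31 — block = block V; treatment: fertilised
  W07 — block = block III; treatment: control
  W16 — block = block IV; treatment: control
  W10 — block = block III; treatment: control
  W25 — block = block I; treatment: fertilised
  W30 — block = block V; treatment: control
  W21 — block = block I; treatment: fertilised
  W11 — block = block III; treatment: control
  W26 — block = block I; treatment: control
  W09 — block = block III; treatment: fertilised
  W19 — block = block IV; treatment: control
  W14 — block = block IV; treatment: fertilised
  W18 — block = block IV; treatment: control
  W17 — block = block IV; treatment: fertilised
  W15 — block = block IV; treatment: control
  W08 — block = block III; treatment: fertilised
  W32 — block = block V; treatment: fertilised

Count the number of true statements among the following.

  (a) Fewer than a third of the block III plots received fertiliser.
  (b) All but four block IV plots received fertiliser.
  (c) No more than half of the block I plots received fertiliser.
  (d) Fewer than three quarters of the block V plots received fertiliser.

(a) block III: |A| = 8, |A ∩ B| = 2; needs |A ∩ B| / |A| < 1/3 — true.
(b) block IV: |A| = 8, |A ∩ B| = 4; needs |A ∖ B| = 4 — true.
(c) block I: |A| = 6, |A ∩ B| = 3; needs |A ∩ B| ≤ |A ∖ B| — true.
(d) block V: |A| = 6, |A ∩ B| = 5; needs |A ∩ B| / |A| < 3/4 — false.

3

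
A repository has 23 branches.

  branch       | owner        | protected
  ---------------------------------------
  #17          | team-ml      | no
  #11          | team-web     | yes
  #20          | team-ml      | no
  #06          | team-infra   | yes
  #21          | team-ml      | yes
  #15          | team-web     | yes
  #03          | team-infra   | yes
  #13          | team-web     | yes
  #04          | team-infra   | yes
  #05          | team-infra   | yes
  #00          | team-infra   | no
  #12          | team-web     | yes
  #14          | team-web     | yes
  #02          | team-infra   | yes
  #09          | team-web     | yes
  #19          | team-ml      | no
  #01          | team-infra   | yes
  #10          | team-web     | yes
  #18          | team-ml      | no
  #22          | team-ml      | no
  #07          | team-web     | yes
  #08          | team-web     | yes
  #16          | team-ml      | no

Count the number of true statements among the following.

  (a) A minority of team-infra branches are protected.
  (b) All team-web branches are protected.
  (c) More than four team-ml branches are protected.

(a) team-infra: |A| = 7, |A ∩ B| = 6; needs |A ∩ B| < |A ∖ B| — false.
(b) team-web: |A| = 9, |A ∩ B| = 9; needs A ⊆ B, i.e. every element of A is in B (|A ∖ B| = 0) — true.
(c) team-ml: |A| = 7, |A ∩ B| = 1; needs |A ∩ B| > 4 — false.

1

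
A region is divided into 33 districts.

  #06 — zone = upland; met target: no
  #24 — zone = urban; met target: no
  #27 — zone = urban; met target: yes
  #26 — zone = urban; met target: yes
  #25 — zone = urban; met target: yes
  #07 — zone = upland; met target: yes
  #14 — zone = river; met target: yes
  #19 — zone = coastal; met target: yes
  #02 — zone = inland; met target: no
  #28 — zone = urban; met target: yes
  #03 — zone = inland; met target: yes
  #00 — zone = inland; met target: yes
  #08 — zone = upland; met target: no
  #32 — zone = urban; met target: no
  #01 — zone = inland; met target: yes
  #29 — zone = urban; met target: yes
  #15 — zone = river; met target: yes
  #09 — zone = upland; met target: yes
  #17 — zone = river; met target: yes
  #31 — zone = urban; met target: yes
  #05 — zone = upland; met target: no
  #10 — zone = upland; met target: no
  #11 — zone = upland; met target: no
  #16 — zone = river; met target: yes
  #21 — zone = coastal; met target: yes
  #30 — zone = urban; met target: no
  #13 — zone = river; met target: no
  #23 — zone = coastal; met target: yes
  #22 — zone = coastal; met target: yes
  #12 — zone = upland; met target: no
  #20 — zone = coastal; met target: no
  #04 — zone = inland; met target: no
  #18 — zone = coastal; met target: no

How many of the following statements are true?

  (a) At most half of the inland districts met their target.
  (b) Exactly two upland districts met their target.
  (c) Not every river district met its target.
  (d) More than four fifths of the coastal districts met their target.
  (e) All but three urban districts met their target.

3

(a) inland: |A| = 5, |A ∩ B| = 3; needs |A ∩ B| ≤ |A ∖ B| — false.
(b) upland: |A| = 8, |A ∩ B| = 2; needs |A ∩ B| = 2 — true.
(c) river: |A| = 5, |A ∩ B| = 4; needs A ⊄ B (|A ∖ B| ≥ 1) — true.
(d) coastal: |A| = 6, |A ∩ B| = 4; needs |A ∩ B| / |A| > 4/5 — false.
(e) urban: |A| = 9, |A ∩ B| = 6; needs |A ∖ B| = 3 — true.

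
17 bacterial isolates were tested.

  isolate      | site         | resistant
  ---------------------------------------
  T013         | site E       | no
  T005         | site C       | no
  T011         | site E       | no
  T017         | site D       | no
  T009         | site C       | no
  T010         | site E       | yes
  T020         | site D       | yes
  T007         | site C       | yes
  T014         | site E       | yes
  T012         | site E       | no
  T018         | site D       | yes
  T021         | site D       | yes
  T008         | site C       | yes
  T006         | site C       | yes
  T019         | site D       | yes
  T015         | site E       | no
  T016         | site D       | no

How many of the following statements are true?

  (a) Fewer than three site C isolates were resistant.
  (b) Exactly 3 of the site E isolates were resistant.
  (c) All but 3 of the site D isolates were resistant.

(a) site C: |A| = 5, |A ∩ B| = 3; needs |A ∩ B| < 3 — false.
(b) site E: |A| = 6, |A ∩ B| = 2; needs |A ∩ B| = 3 — false.
(c) site D: |A| = 6, |A ∩ B| = 4; needs |A ∖ B| = 3 — false.

0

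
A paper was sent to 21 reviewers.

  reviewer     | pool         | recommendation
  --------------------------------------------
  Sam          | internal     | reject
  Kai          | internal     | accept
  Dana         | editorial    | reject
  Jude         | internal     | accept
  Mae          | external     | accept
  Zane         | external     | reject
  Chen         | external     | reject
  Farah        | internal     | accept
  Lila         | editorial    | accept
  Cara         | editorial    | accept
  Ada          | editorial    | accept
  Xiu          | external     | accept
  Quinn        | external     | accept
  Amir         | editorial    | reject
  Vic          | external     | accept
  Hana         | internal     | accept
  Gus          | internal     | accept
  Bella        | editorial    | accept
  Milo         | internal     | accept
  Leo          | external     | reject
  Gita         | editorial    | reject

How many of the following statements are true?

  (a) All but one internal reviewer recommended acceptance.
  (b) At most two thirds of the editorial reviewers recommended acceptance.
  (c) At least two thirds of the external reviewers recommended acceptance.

(a) internal: |A| = 7, |A ∩ B| = 6; needs |A ∖ B| = 1 — true.
(b) editorial: |A| = 7, |A ∩ B| = 4; needs |A ∩ B| / |A| ≤ 2/3 — true.
(c) external: |A| = 7, |A ∩ B| = 4; needs |A ∩ B| / |A| ≥ 2/3 — false.

2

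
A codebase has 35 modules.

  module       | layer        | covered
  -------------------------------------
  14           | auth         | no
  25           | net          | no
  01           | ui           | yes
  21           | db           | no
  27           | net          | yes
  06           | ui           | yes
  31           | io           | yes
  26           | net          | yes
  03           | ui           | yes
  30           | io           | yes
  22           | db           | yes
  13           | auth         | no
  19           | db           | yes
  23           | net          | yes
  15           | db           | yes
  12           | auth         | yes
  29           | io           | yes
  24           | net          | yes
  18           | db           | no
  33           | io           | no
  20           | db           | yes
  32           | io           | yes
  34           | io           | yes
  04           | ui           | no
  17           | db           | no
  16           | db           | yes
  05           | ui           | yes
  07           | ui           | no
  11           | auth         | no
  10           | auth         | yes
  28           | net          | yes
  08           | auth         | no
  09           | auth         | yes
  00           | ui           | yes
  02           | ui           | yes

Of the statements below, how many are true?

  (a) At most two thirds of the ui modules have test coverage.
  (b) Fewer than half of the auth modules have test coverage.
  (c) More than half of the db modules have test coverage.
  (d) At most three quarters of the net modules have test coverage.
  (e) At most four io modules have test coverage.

2

(a) ui: |A| = 8, |A ∩ B| = 6; needs |A ∩ B| / |A| ≤ 2/3 — false.
(b) auth: |A| = 7, |A ∩ B| = 3; needs |A ∩ B| < |A ∖ B| — true.
(c) db: |A| = 8, |A ∩ B| = 5; needs |A ∩ B| > |A ∖ B| — true.
(d) net: |A| = 6, |A ∩ B| = 5; needs |A ∩ B| / |A| ≤ 3/4 — false.
(e) io: |A| = 6, |A ∩ B| = 5; needs |A ∩ B| ≤ 4 — false.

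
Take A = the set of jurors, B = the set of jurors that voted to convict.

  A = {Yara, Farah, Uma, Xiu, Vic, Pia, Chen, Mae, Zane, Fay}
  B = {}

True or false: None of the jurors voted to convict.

True

The determiner here denotes the relation: A ∩ B = ∅ (|A ∩ B| = 0).
A (the restrictor) = {Yara, Farah, Uma, Xiu, Vic, Pia, Chen, Mae, Zane, Fay}, |A| = 10.
A ∩ B = {}, so |A ∩ B| = 0.
So the statement is true.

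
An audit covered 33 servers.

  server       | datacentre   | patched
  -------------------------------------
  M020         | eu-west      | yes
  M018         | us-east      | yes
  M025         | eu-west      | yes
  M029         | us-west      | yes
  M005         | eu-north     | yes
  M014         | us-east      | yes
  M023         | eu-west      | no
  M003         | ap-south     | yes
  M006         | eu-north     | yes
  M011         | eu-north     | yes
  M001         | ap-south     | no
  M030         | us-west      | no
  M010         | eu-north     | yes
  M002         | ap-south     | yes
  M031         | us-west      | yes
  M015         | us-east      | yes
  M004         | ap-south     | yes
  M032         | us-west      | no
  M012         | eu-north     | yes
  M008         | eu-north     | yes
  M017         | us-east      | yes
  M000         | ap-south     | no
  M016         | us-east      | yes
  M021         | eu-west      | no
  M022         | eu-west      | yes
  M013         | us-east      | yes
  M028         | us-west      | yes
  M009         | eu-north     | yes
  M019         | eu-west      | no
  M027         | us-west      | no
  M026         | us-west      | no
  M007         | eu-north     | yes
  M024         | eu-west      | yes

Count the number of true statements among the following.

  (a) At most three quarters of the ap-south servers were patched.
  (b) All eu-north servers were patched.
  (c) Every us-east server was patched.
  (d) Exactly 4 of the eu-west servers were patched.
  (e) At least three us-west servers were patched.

5

(a) ap-south: |A| = 5, |A ∩ B| = 3; needs |A ∩ B| / |A| ≤ 3/4 — true.
(b) eu-north: |A| = 8, |A ∩ B| = 8; needs A ⊆ B, i.e. every element of A is in B (|A ∖ B| = 0) — true.
(c) us-east: |A| = 6, |A ∩ B| = 6; needs A ⊆ B, i.e. every element of A is in B (|A ∖ B| = 0) — true.
(d) eu-west: |A| = 7, |A ∩ B| = 4; needs |A ∩ B| = 4 — true.
(e) us-west: |A| = 7, |A ∩ B| = 3; needs |A ∩ B| ≥ 3 — true.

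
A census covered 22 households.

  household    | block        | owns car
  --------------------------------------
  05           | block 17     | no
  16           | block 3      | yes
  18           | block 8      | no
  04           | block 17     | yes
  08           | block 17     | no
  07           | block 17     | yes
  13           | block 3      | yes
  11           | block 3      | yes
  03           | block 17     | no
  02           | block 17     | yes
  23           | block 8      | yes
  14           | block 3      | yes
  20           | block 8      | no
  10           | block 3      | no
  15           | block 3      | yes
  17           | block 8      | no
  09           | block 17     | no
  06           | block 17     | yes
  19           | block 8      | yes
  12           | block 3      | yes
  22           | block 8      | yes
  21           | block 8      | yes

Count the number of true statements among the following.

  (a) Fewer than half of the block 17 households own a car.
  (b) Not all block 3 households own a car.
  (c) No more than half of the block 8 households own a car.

1

(a) block 17: |A| = 8, |A ∩ B| = 4; needs |A ∩ B| < |A ∖ B| — false.
(b) block 3: |A| = 7, |A ∩ B| = 6; needs A ⊄ B (|A ∖ B| ≥ 1) — true.
(c) block 8: |A| = 7, |A ∩ B| = 4; needs |A ∩ B| ≤ |A ∖ B| — false.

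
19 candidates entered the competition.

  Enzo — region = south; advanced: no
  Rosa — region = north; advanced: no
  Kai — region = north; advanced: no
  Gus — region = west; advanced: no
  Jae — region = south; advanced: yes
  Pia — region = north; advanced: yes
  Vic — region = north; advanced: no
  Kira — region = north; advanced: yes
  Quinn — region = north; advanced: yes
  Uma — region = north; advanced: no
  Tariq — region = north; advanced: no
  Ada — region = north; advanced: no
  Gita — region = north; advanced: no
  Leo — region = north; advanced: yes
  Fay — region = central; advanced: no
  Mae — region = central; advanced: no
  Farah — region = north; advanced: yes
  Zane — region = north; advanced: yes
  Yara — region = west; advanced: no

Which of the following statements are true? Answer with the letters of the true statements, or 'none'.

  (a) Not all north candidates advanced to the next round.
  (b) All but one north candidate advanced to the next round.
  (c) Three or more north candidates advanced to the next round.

|A| = 13, |A ∩ B| = 6, |A ∖ B| = 7.
(a) A ⊄ B (|A ∖ B| ≥ 1): holds.
(b) |A ∖ B| = 1: fails.
(c) |A ∩ B| ≥ 3: holds.

(a), (c)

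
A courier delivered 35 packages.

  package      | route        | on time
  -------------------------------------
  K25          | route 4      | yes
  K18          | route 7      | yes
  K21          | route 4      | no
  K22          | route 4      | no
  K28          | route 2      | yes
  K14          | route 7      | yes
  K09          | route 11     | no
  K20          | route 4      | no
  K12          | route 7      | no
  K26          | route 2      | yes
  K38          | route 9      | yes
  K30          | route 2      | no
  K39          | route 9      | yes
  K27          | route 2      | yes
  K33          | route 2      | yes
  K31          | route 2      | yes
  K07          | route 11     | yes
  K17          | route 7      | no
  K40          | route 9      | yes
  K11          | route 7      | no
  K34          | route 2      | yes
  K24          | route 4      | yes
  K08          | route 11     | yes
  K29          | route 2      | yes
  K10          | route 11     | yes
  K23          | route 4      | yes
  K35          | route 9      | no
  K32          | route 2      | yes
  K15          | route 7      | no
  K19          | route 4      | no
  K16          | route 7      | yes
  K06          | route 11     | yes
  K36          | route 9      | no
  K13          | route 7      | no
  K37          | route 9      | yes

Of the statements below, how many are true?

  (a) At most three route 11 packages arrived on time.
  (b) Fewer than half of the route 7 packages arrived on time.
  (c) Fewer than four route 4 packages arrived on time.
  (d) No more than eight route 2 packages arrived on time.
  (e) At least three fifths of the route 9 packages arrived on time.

4

(a) route 11: |A| = 5, |A ∩ B| = 4; needs |A ∩ B| ≤ 3 — false.
(b) route 7: |A| = 8, |A ∩ B| = 3; needs |A ∩ B| < |A ∖ B| — true.
(c) route 4: |A| = 7, |A ∩ B| = 3; needs |A ∩ B| < 4 — true.
(d) route 2: |A| = 9, |A ∩ B| = 8; needs |A ∩ B| ≤ 8 — true.
(e) route 9: |A| = 6, |A ∩ B| = 4; needs |A ∩ B| / |A| ≥ 3/5 — true.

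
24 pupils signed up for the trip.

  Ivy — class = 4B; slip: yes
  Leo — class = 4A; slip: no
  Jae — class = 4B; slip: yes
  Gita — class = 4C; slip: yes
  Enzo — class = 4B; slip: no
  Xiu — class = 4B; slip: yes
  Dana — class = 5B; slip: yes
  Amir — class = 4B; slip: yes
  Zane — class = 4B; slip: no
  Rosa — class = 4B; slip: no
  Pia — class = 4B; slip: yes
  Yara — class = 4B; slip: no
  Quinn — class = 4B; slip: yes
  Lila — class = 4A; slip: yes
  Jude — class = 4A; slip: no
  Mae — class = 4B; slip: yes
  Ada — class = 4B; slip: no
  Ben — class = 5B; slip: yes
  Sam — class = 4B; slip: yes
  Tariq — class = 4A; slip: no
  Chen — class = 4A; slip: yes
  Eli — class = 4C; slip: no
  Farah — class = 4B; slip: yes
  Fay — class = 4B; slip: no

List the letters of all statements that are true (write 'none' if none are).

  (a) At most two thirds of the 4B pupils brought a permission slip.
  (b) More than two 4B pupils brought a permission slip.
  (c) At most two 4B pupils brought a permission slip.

|A| = 15, |A ∩ B| = 9, |A ∖ B| = 6.
(a) |A ∩ B| / |A| ≤ 2/3: holds.
(b) |A ∩ B| > 2: holds.
(c) |A ∩ B| ≤ 2: fails.

(a), (b)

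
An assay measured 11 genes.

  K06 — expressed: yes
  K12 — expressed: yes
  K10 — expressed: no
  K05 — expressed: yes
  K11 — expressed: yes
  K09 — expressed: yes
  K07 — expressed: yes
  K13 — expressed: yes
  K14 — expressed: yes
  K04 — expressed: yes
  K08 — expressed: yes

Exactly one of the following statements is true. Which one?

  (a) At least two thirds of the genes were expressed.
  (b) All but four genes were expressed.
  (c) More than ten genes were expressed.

|A| = 11, |A ∩ B| = 10, |A ∖ B| = 1.
(a) requires |A ∩ B| / |A| ≥ 2/3: true.
(b) requires |A ∖ B| = 4: false.
(c) requires |A ∩ B| > 10: false.

(a)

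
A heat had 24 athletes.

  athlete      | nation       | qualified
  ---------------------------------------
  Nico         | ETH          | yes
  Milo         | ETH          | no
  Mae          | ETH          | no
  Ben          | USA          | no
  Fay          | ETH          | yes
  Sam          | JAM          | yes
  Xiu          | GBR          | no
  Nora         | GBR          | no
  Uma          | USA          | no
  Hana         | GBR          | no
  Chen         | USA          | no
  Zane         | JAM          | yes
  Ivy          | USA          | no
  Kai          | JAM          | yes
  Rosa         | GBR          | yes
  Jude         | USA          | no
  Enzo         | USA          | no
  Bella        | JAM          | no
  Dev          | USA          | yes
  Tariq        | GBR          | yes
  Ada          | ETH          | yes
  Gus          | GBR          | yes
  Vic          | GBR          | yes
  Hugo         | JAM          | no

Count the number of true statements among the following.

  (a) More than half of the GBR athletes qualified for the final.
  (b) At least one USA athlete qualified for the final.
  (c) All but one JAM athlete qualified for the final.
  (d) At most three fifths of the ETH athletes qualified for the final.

3

(a) GBR: |A| = 7, |A ∩ B| = 4; needs |A ∩ B| > |A ∖ B| — true.
(b) USA: |A| = 7, |A ∩ B| = 1; needs A ∩ B ≠ ∅ (|A ∩ B| ≥ 1) — true.
(c) JAM: |A| = 5, |A ∩ B| = 3; needs |A ∖ B| = 1 — false.
(d) ETH: |A| = 5, |A ∩ B| = 3; needs |A ∩ B| / |A| ≤ 3/5 — true.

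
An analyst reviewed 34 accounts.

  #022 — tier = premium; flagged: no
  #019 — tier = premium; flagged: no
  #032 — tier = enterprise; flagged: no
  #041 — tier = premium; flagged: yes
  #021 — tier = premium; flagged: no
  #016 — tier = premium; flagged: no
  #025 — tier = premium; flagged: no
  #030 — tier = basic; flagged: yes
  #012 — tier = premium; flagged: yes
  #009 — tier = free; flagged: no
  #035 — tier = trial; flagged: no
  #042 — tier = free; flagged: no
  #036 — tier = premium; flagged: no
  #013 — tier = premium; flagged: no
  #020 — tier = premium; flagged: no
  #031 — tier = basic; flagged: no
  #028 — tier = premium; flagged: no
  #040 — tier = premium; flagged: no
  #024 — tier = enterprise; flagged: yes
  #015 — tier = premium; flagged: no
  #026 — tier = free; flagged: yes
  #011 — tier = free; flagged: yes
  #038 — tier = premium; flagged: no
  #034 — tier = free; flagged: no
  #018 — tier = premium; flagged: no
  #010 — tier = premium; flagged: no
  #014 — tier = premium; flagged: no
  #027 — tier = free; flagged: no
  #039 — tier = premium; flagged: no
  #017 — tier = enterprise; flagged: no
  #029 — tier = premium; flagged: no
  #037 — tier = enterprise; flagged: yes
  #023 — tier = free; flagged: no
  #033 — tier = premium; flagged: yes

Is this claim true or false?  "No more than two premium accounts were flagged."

Truth condition: |A ∩ B| ≤ 2.
|A| = 20, |A ∩ B| = 3, |A ∖ B| = 17.
|A ∩ B| = 3, so the statement is false.

False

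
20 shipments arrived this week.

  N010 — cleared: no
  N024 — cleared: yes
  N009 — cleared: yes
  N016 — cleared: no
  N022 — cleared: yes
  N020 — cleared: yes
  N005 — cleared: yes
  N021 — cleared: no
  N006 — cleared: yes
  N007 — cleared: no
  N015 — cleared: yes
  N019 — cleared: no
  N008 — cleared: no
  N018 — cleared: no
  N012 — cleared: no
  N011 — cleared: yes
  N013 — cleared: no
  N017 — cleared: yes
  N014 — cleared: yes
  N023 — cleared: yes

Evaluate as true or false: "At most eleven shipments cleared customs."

True

Truth condition: |A ∩ B| ≤ 11.
|A| = 20, |A ∩ B| = 11, |A ∖ B| = 9.
|A ∩ B| = 11, so the statement is true.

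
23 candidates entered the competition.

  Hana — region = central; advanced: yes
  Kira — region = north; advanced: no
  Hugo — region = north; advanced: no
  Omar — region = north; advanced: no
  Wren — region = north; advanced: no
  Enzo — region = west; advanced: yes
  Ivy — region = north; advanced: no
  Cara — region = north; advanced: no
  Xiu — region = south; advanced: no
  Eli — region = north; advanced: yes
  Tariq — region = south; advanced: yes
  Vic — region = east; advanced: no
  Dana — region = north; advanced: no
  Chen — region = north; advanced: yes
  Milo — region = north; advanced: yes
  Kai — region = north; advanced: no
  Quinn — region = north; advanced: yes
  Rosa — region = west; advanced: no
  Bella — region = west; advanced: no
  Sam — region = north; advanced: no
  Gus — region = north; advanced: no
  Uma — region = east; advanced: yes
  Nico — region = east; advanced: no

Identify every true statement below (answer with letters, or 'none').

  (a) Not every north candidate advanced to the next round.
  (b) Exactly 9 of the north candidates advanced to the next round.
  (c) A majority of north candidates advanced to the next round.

(a)

|A| = 14, |A ∩ B| = 4, |A ∖ B| = 10.
(a) A ⊄ B (|A ∖ B| ≥ 1): holds.
(b) |A ∩ B| = 9: fails.
(c) |A ∩ B| > |A ∖ B|: fails.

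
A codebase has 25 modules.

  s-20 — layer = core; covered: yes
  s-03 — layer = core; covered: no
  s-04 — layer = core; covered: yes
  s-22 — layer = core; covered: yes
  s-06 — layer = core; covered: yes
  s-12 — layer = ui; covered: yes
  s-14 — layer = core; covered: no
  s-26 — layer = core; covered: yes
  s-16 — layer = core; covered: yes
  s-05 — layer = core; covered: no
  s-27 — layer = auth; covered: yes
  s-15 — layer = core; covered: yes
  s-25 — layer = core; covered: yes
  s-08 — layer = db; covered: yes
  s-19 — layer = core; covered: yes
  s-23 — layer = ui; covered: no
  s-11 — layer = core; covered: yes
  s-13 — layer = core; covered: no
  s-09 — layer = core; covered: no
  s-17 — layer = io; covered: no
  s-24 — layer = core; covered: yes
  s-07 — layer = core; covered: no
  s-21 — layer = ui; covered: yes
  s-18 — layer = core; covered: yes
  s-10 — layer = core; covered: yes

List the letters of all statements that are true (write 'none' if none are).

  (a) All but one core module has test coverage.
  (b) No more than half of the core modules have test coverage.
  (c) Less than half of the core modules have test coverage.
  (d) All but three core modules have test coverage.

|A| = 19, |A ∩ B| = 13, |A ∖ B| = 6.
(a) |A ∖ B| = 1: fails.
(b) |A ∩ B| ≤ |A ∖ B|: fails.
(c) |A ∩ B| < |A ∖ B|: fails.
(d) |A ∖ B| = 3: fails.

none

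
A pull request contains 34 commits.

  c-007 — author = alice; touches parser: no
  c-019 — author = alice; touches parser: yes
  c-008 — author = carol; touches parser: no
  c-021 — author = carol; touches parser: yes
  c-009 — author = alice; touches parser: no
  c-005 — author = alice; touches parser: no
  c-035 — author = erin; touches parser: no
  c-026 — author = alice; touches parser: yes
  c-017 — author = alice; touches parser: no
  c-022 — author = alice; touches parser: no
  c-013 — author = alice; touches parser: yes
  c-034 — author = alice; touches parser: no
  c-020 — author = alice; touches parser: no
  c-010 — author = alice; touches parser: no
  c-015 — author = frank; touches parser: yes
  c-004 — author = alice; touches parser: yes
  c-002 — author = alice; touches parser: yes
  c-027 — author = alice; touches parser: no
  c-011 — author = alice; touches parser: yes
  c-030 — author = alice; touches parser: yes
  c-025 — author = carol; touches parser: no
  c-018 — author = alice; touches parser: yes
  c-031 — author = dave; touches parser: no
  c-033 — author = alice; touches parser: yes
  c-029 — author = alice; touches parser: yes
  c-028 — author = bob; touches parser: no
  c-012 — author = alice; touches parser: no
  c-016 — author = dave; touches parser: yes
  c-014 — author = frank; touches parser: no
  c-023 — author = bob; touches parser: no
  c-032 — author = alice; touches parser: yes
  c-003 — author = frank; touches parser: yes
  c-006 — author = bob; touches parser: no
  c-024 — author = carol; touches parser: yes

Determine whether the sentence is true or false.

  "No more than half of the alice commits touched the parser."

False

Truth condition: |A ∩ B| ≤ |A ∖ B|.
|A| = 21, |A ∩ B| = 11, |A ∖ B| = 10.
11 > 10, so the statement is false.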